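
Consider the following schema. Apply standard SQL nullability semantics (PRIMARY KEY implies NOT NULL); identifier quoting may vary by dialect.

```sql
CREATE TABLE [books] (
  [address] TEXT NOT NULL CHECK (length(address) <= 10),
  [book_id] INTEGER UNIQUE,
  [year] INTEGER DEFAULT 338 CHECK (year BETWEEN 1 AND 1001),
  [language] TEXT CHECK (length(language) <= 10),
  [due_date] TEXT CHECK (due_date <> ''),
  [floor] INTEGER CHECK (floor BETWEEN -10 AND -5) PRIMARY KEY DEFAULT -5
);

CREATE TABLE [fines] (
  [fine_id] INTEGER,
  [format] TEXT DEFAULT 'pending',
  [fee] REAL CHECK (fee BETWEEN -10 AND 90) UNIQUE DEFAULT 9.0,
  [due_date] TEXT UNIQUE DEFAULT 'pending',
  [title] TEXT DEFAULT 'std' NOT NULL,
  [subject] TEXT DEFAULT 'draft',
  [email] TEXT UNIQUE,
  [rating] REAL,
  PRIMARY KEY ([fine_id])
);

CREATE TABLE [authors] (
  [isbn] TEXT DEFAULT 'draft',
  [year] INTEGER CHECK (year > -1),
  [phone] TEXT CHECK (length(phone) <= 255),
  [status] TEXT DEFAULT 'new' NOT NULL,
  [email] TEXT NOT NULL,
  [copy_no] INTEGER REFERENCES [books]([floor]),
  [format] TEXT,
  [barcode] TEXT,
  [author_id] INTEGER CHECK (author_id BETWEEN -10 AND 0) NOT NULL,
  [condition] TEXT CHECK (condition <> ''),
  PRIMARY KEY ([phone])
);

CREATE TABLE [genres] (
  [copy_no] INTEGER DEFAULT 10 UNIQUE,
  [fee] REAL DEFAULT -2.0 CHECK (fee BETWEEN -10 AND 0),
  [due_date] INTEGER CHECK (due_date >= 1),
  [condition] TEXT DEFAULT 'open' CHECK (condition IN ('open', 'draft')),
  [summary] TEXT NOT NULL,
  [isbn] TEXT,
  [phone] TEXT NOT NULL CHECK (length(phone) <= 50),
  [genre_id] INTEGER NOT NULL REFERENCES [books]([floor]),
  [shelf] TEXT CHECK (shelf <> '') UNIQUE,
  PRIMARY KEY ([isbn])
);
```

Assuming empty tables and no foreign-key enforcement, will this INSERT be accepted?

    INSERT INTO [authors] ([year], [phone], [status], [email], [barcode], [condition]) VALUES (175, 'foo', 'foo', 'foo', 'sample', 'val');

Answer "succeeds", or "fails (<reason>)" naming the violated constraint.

fails (NOT NULL on author_id)

author_id is omitted from the column list and has no DEFAULT, so it would receive NULL.
But author_id is declared NOT NULL.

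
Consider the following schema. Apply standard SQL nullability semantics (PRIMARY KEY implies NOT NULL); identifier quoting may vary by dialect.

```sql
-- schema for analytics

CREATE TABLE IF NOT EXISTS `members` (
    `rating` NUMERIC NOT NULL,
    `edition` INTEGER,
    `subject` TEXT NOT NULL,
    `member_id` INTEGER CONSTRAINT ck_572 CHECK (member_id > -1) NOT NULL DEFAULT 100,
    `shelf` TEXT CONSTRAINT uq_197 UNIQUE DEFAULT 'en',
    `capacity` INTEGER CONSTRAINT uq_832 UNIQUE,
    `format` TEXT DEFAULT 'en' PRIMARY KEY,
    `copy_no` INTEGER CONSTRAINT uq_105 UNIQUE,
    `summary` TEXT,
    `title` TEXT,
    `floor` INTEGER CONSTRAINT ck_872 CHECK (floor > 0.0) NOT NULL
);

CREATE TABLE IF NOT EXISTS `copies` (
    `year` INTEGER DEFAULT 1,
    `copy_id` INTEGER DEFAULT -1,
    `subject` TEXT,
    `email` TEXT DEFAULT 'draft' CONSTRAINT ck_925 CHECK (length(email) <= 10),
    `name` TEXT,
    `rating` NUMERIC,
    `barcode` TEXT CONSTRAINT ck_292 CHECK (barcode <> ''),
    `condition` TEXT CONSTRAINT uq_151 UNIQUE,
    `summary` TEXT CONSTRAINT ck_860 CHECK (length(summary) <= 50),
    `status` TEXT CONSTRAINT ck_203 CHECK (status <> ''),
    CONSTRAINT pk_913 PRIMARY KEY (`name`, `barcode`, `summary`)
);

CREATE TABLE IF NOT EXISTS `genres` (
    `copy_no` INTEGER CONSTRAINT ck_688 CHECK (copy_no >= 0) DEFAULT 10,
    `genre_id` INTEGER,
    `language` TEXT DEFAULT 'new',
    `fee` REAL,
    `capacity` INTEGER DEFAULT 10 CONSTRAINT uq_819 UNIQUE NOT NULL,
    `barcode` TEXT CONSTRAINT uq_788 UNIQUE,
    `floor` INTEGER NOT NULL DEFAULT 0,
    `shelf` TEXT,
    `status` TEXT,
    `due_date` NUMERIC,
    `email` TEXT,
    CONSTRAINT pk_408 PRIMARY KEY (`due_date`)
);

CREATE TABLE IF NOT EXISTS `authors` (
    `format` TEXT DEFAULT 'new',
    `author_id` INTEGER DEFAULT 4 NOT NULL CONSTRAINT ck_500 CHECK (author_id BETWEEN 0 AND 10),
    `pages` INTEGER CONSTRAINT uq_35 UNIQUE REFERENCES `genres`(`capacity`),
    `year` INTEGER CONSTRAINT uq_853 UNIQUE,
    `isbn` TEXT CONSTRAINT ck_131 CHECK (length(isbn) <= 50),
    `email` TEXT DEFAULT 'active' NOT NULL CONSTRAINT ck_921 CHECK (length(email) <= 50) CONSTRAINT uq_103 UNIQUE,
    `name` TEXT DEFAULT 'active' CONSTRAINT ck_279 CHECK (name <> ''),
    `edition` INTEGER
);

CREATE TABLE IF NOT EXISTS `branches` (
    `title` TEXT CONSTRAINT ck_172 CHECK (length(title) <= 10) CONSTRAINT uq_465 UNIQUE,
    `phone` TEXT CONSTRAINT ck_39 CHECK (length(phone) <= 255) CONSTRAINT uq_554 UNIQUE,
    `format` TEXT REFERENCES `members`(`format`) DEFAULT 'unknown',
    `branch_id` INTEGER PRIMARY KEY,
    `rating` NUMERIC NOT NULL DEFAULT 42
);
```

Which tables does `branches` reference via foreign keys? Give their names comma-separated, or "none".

- format REFERENCES members(format).

members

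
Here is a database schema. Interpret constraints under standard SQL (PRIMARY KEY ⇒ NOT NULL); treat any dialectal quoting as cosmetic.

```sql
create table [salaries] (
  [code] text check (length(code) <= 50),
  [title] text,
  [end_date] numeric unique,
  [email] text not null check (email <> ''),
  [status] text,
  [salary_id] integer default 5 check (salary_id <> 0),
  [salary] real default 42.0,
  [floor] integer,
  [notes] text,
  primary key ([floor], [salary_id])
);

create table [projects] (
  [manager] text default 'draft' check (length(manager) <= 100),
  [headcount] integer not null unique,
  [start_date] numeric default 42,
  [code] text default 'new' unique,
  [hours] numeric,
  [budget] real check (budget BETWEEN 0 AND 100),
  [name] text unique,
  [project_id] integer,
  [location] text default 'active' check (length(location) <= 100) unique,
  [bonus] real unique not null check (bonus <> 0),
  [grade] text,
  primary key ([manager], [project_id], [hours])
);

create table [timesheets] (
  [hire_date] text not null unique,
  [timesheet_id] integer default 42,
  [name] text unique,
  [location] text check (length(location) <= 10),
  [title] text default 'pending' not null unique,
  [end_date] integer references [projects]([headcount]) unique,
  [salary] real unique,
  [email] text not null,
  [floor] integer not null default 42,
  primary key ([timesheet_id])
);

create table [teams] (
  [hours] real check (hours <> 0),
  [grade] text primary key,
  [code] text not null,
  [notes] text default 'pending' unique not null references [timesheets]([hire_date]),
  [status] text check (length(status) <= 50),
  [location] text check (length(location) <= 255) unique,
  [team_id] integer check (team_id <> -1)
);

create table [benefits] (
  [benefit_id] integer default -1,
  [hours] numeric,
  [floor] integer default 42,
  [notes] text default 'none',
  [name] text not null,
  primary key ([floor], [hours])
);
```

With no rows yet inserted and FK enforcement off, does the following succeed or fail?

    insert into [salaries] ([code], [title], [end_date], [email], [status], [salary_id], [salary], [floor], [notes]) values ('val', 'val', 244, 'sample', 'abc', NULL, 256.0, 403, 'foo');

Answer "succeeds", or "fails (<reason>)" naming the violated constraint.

fails (NOT NULL on salary_id)

salary_id is explicitly set to NULL, but salary_id is part of the PRIMARY KEY (implied NOT NULL).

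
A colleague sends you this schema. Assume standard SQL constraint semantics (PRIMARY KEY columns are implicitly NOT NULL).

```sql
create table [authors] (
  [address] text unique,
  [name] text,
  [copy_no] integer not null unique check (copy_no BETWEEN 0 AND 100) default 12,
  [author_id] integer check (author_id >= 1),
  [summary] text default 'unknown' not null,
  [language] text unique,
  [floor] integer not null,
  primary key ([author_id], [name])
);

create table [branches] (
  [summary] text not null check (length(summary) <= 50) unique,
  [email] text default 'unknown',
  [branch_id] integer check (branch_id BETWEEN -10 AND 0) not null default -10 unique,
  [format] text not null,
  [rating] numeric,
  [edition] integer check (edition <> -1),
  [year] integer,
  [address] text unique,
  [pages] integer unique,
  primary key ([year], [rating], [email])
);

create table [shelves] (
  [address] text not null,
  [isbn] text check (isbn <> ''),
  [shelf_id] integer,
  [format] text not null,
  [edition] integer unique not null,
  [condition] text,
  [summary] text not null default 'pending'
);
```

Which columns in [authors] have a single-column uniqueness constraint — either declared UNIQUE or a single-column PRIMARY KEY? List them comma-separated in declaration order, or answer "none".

- address: declared UNIQUE → unique.
- name: part of a composite PRIMARY KEY — only the tuple is unique, not this column on its own.
- copy_no: declared UNIQUE → unique.
- author_id: part of a composite PRIMARY KEY — only the tuple is unique, not this column on its own.
- summary: no UNIQUE or single-column PK constraint.
- language: declared UNIQUE → unique.
- floor: no UNIQUE or single-column PK constraint.

address, copy_no, language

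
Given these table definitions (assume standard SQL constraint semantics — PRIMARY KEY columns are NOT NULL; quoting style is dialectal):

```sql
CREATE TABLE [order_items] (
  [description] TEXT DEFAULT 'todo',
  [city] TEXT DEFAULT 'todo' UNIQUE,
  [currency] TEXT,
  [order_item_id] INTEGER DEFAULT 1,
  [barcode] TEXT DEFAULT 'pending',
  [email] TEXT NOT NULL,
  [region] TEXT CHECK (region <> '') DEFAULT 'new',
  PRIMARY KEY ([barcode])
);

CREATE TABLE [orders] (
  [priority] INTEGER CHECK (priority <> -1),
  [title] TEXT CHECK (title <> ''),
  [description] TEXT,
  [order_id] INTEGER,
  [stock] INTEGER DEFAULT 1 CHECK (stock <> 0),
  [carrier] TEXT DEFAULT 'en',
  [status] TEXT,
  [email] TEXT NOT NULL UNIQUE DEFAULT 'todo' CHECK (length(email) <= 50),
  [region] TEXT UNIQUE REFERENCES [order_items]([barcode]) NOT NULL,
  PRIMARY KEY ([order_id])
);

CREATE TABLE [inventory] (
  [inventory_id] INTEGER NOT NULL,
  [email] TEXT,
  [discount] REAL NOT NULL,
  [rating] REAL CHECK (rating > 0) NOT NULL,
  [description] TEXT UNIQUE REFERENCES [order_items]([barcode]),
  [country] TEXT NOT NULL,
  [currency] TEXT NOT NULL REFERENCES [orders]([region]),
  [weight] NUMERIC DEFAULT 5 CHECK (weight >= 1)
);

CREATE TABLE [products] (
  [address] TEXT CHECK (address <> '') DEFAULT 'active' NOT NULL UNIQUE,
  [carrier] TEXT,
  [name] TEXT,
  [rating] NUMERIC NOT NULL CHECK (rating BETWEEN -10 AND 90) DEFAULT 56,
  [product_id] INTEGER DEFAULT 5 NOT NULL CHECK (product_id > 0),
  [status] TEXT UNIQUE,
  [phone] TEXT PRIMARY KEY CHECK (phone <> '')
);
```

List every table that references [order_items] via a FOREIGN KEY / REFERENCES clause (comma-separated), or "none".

- orders.region references order_items(barcode).
- inventory.description references order_items(barcode).

orders, inventory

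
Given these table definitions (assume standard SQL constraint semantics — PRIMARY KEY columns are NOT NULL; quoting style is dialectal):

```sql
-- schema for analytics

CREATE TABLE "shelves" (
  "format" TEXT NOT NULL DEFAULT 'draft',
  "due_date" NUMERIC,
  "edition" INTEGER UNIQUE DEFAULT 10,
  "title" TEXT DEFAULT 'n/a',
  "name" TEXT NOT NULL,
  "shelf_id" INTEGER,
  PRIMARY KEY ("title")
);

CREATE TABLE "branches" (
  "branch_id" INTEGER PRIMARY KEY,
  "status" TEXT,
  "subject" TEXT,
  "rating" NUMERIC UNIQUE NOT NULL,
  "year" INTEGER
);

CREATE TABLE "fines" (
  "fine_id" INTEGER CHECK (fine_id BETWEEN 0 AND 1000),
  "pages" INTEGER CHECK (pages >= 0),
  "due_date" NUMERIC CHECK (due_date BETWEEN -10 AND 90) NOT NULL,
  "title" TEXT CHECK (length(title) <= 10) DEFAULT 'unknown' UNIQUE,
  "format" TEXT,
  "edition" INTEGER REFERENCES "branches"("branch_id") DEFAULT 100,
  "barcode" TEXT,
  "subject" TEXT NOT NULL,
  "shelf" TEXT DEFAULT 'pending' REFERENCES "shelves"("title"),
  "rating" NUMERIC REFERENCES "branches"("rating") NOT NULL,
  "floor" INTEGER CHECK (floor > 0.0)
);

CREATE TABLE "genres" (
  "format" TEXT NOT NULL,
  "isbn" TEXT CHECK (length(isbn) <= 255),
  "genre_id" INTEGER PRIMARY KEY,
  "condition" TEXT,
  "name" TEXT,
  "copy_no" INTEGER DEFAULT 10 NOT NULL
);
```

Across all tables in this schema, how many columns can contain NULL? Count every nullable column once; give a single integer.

shelves: 3 nullable (due_date, edition, shelf_id — PK (title) and explicit NOT NULL columns excluded).
branches: 3 nullable (status, subject, year — PK (branch_id) and explicit NOT NULL columns excluded).
fines: 8 nullable (fine_id, pages, title, format, edition, barcode, shelf, floor — PK none and explicit NOT NULL columns excluded).
genres: 3 nullable (isbn, condition, name — PK (genre_id) and explicit NOT NULL columns excluded).
Total: 3 + 3 + 8 + 3 = 17.

17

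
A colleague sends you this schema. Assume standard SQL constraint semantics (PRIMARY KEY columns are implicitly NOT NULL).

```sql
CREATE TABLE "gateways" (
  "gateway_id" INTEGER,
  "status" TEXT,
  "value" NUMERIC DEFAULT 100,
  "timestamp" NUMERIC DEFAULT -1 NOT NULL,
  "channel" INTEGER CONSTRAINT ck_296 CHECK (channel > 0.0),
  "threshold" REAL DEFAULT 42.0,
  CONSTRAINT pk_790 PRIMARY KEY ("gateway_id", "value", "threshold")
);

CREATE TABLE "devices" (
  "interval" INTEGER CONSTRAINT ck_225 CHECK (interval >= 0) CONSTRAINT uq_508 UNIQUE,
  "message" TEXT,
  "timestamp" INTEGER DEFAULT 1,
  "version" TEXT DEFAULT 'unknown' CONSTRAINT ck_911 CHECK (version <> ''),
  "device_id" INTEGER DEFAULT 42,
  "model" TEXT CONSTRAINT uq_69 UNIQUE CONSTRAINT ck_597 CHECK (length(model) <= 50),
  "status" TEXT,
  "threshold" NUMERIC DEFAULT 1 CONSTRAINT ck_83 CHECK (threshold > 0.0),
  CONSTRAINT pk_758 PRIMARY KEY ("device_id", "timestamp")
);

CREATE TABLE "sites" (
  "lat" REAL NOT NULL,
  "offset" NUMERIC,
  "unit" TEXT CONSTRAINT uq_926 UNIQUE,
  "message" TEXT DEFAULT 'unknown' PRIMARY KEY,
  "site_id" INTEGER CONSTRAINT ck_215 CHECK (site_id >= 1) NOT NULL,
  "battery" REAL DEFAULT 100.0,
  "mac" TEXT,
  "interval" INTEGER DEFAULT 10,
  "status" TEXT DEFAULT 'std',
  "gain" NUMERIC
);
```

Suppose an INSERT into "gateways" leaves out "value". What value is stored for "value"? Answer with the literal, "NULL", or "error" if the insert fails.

value has an explicit DEFAULT 100.
When the column is omitted from an INSERT, that default is used.

100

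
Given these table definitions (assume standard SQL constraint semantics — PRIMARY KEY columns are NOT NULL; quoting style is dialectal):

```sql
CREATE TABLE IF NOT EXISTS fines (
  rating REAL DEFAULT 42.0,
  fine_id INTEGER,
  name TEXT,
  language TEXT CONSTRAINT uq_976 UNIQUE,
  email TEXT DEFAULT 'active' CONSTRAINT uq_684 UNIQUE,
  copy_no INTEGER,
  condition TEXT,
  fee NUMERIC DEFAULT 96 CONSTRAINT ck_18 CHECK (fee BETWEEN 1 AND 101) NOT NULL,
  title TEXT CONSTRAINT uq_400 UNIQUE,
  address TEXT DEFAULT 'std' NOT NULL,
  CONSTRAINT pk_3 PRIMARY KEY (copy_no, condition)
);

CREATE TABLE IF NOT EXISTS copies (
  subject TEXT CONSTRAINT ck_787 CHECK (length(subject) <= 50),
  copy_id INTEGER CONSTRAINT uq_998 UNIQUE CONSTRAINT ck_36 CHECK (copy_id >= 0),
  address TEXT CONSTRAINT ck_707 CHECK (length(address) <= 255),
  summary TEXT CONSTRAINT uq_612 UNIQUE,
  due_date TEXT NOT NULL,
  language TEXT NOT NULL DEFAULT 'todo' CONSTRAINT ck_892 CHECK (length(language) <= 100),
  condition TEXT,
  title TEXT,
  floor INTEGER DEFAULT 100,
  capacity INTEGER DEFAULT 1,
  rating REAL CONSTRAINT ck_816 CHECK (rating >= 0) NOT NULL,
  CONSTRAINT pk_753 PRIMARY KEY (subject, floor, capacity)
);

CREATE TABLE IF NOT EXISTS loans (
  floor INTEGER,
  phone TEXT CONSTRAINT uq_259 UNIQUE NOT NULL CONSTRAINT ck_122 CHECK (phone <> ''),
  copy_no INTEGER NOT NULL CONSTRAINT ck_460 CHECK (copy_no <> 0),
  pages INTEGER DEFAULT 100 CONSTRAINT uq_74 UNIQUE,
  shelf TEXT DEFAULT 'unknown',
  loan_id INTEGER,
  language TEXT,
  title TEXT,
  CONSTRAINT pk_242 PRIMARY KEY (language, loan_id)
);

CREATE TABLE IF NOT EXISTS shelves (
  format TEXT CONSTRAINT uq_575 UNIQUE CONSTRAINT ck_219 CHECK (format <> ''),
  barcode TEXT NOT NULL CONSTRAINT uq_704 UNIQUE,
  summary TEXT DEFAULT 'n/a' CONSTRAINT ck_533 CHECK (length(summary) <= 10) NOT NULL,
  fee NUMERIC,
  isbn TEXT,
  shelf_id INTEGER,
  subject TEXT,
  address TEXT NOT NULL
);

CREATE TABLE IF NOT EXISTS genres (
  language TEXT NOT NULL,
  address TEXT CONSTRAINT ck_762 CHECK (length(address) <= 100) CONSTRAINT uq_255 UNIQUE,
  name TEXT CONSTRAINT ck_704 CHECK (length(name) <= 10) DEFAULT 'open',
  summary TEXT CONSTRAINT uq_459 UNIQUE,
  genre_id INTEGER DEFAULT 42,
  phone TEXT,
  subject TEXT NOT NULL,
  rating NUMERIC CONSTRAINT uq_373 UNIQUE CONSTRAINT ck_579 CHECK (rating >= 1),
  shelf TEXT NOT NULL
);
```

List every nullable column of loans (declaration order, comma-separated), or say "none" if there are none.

- floor: no NOT NULL constraint applies → nullable.
- phone: declared NOT NULL → not nullable.
- copy_no: declared NOT NULL → not nullable.
- pages: UNIQUE does not imply NOT NULL → nullable.
- shelf: DEFAULT only fills an omitted column; an explicit NULL is still allowed → nullable.
- loan_id: part of the PRIMARY KEY, which implies NOT NULL → not nullable.
- language: part of the PRIMARY KEY, which implies NOT NULL → not nullable.
- title: no NOT NULL constraint applies → nullable.

floor, pages, shelf, title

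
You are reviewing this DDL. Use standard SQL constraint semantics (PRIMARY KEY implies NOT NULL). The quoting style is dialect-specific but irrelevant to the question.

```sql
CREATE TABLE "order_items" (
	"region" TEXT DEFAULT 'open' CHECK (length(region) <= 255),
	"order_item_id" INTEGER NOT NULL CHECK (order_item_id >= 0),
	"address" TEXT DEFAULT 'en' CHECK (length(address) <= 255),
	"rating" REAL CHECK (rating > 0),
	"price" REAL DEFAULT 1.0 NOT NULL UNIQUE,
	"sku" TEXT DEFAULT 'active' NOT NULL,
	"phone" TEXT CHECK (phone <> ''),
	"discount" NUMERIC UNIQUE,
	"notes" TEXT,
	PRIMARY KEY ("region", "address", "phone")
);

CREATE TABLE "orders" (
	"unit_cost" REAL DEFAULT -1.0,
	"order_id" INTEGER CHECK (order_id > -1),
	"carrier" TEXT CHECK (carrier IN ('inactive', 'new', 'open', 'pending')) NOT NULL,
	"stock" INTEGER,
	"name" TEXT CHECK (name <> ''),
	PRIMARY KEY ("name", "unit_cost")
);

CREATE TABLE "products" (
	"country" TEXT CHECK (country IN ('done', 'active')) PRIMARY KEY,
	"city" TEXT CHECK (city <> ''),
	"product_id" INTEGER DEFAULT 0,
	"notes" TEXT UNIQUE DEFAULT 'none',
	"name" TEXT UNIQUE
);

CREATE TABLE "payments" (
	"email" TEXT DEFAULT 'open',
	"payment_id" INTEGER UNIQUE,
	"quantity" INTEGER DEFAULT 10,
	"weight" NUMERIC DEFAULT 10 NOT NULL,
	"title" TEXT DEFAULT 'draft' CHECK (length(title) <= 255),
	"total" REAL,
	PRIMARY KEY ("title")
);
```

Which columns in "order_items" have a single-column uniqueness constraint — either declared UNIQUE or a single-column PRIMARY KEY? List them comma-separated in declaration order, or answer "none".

price, discount

- region: part of a composite PRIMARY KEY — only the tuple is unique, not this column on its own.
- order_item_id: no UNIQUE or single-column PK constraint.
- address: part of a composite PRIMARY KEY — only the tuple is unique, not this column on its own.
- rating: no UNIQUE or single-column PK constraint.
- price: declared UNIQUE → unique.
- sku: no UNIQUE or single-column PK constraint.
- phone: part of a composite PRIMARY KEY — only the tuple is unique, not this column on its own.
- discount: declared UNIQUE → unique.
- notes: no UNIQUE or single-column PK constraint.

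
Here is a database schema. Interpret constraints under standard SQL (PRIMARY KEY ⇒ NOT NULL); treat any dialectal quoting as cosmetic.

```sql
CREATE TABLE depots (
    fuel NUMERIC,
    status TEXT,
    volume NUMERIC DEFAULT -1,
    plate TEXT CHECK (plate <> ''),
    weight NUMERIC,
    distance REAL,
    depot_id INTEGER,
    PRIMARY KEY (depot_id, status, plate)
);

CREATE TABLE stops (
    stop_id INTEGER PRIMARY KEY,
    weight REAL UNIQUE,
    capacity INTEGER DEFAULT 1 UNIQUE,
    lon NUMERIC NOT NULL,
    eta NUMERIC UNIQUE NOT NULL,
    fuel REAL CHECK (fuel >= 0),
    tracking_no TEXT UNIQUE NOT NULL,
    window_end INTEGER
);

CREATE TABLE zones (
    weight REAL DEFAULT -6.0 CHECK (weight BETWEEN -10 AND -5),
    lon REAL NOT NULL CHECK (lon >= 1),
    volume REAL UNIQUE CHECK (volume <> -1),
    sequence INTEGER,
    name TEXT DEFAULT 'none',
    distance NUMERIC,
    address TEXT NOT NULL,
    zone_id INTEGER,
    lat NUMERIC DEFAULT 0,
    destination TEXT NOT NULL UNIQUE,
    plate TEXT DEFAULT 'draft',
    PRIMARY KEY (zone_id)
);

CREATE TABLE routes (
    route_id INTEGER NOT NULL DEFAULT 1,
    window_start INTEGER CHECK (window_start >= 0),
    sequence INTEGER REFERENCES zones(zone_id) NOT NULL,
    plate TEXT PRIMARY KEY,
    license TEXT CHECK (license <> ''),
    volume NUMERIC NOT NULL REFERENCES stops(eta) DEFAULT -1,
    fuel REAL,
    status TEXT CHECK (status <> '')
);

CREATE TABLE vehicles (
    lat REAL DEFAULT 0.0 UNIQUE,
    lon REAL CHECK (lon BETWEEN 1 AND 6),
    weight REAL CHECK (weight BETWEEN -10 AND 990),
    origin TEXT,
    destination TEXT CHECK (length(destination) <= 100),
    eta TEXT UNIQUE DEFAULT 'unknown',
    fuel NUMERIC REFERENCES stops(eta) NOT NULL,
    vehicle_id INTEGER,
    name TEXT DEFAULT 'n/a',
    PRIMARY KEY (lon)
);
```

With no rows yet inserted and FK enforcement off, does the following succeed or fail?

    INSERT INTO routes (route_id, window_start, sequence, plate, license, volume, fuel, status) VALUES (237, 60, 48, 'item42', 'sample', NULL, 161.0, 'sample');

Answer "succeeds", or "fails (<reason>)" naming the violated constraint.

volume is explicitly set to NULL, but volume is declared NOT NULL.

fails (NOT NULL on volume)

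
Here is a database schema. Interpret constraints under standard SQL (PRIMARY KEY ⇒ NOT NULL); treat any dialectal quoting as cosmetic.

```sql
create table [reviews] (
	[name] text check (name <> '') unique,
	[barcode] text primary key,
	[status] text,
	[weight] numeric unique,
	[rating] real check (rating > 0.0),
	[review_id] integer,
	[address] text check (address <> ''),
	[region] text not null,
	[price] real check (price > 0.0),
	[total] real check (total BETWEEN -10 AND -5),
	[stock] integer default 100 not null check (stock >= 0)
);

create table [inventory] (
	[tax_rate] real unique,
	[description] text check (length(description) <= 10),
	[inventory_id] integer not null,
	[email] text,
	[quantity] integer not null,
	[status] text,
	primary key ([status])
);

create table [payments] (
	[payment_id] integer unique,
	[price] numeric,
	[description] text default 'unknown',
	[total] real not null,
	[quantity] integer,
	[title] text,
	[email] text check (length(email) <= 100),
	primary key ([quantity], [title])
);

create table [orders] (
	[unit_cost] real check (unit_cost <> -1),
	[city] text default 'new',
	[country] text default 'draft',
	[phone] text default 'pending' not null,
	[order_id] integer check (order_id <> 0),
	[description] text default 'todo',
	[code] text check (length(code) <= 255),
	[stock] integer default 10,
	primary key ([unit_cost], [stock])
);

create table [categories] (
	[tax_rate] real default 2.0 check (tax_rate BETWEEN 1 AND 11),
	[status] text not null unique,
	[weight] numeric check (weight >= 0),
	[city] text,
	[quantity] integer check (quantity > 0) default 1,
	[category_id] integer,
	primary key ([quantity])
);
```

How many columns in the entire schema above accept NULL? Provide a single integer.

reviews: 8 nullable (name, status, weight, rating, review_id, address, price, total — PK (barcode) and explicit NOT NULL columns excluded).
inventory: 3 nullable (tax_rate, description, email — PK (status) and explicit NOT NULL columns excluded).
payments: 4 nullable (payment_id, price, description, email — PK (quantity, title) and explicit NOT NULL columns excluded).
orders: 5 nullable (city, country, order_id, description, code — PK (unit_cost, stock) and explicit NOT NULL columns excluded).
categories: 4 nullable (tax_rate, weight, city, category_id — PK (quantity) and explicit NOT NULL columns excluded).
Total: 8 + 3 + 4 + 5 + 4 = 24.

24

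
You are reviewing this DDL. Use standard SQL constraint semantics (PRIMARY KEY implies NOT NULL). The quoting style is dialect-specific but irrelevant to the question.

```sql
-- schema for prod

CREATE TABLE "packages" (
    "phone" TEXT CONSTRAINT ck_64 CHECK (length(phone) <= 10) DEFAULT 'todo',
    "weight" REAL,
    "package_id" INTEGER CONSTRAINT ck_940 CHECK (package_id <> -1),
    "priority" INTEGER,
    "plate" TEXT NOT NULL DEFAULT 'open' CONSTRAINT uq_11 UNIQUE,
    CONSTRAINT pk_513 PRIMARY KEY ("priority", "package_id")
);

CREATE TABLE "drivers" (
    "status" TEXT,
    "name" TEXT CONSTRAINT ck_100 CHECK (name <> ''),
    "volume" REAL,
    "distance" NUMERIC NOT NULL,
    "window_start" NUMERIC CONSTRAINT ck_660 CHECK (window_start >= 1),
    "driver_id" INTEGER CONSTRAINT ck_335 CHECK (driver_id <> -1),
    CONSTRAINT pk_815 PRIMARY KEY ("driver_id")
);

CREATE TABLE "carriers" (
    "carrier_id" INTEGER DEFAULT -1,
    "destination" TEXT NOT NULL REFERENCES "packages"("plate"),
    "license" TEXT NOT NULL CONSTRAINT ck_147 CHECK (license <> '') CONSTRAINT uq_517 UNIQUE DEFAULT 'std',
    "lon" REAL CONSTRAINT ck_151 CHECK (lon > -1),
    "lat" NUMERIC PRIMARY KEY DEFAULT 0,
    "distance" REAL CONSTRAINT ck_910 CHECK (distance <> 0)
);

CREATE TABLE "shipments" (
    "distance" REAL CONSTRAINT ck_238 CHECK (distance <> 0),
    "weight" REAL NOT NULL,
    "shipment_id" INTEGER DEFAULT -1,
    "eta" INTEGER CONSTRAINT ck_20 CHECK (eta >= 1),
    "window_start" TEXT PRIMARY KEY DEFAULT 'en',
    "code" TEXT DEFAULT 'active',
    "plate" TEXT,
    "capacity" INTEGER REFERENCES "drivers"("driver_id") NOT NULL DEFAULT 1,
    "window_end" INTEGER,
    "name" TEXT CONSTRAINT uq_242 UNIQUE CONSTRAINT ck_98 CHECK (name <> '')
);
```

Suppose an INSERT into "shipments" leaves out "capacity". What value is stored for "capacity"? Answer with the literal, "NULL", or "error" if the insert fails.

capacity has an explicit DEFAULT 1.
When the column is omitted from an INSERT, that default is used.

1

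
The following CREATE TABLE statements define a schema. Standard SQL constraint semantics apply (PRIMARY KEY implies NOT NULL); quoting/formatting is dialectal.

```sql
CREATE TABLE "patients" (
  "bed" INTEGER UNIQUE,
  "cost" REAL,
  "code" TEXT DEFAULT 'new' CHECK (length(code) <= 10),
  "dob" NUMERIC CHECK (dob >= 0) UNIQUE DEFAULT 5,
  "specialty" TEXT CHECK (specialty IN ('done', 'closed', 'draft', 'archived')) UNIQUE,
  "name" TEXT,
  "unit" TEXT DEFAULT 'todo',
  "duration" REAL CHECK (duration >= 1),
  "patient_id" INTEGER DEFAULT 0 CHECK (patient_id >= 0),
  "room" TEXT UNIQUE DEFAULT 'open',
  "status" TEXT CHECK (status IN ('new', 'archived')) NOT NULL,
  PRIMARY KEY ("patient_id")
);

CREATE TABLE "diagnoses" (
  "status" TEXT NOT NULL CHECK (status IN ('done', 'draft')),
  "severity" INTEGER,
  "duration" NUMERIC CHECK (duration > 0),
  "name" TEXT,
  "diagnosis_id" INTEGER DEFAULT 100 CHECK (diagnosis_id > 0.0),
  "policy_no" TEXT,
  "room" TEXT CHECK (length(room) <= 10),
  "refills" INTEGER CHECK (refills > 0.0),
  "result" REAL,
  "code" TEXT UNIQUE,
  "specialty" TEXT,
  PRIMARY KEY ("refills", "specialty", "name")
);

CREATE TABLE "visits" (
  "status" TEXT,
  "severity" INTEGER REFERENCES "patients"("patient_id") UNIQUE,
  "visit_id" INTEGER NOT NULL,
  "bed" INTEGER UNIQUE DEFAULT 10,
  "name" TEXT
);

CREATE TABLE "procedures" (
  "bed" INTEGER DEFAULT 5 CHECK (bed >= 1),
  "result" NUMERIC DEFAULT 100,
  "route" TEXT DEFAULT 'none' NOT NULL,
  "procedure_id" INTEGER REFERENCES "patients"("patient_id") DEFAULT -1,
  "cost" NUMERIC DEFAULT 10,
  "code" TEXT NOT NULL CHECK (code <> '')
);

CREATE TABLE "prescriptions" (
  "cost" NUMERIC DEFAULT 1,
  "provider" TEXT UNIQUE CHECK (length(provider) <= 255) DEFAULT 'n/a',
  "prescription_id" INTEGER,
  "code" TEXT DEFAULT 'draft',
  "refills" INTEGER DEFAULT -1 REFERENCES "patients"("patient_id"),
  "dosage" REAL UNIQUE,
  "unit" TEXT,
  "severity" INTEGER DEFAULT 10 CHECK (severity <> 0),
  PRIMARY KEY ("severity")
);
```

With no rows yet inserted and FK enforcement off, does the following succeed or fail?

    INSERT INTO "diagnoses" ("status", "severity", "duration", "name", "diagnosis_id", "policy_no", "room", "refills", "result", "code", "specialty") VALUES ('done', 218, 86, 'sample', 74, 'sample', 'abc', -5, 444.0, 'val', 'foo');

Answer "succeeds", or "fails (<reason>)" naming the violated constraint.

fails (CHECK on refills)

The value -5 for refills violates CHECK (refills > 0.0).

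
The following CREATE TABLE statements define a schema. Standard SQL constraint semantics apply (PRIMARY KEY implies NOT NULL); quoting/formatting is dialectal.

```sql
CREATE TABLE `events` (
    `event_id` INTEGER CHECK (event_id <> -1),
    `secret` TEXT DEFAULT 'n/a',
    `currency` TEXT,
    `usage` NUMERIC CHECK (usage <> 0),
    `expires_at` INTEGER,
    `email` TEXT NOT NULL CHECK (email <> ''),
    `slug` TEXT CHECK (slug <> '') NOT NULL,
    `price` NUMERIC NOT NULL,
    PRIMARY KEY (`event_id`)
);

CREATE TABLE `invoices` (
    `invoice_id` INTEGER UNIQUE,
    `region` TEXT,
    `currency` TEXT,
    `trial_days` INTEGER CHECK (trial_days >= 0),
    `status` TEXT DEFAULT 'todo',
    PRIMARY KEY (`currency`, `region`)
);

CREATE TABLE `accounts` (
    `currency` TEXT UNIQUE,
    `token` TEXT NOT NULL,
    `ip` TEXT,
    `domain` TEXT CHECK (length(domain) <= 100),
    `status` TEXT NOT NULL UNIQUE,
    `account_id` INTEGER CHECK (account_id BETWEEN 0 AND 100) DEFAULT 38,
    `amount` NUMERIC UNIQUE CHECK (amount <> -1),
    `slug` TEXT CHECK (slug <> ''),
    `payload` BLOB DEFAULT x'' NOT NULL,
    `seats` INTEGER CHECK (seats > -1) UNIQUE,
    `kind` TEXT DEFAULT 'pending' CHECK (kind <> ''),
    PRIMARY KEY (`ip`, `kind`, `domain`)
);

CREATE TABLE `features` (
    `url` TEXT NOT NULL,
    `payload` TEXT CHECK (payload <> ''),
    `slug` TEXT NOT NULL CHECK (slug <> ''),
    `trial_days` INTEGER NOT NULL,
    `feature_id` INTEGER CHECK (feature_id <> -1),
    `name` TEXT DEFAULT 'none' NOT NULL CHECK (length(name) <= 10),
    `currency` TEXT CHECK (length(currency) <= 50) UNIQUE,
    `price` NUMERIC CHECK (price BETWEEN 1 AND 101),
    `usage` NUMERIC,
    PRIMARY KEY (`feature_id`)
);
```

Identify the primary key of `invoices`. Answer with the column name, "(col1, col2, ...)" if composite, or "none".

(currency, region)

A table-level PRIMARY KEY clause names 2 columns: currency, region.
This is a composite key — the combination is unique, not each column individually.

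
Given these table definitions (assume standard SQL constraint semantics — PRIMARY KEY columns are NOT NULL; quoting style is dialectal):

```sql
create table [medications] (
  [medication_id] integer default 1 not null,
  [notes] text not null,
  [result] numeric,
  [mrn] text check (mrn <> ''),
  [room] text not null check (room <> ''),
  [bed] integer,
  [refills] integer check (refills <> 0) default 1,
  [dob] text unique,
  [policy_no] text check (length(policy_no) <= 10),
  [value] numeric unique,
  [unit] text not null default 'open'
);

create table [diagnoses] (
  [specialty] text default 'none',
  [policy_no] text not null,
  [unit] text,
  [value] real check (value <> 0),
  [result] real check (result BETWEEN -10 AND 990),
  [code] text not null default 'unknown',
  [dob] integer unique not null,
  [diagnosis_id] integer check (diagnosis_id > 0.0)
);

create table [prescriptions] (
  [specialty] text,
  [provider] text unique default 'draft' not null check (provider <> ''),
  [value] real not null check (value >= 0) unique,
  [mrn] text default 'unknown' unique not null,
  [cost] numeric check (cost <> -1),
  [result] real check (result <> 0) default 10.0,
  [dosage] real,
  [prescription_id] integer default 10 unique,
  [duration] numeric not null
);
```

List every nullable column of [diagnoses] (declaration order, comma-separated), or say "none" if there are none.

- specialty: DEFAULT only fills an omitted column; an explicit NULL is still allowed → nullable.
- policy_no: declared NOT NULL → not nullable.
- unit: no NOT NULL constraint applies → nullable.
- value: CHECK does not forbid NULL (a CHECK constraint passes when its expression is NULL) → nullable.
- result: CHECK does not forbid NULL (a CHECK constraint passes when its expression is NULL) → nullable.
- code: declared NOT NULL → not nullable.
- dob: declared NOT NULL → not nullable.
- diagnosis_id: CHECK does not forbid NULL (a CHECK constraint passes when its expression is NULL) → nullable.

specialty, unit, value, result, diagnosis_id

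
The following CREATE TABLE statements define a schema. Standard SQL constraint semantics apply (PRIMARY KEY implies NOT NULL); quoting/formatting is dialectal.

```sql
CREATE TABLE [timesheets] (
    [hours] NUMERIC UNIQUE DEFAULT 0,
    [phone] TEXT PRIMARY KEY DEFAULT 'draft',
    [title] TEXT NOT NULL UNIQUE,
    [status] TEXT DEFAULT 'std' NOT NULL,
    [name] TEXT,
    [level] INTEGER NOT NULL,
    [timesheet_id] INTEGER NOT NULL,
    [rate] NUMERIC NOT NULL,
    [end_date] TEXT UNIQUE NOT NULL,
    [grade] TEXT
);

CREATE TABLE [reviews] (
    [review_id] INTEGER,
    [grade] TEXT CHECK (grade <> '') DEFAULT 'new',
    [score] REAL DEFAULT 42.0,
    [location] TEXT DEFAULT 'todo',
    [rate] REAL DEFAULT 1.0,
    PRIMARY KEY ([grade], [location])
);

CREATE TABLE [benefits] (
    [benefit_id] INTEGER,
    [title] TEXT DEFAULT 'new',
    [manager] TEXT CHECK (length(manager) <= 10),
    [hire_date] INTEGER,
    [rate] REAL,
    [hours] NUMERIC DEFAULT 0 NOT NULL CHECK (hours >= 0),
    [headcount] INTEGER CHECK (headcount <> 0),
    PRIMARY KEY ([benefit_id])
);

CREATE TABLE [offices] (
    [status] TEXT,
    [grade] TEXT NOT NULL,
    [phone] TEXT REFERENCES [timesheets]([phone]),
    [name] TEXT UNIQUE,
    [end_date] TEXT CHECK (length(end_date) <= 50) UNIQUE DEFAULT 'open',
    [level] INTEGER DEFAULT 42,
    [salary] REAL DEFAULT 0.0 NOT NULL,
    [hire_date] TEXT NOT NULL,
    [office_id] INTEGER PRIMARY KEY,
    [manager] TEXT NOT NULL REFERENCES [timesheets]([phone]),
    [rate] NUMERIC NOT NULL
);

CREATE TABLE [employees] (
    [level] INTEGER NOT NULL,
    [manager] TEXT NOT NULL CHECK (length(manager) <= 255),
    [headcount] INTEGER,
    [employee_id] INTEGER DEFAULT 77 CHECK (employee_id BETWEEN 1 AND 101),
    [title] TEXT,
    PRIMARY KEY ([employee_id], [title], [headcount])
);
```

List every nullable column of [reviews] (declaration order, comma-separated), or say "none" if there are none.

- review_id: no NOT NULL constraint applies → nullable.
- grade: part of the PRIMARY KEY, which implies NOT NULL → not nullable.
- score: DEFAULT only fills an omitted column; an explicit NULL is still allowed → nullable.
- location: part of the PRIMARY KEY, which implies NOT NULL → not nullable.
- rate: DEFAULT only fills an omitted column; an explicit NULL is still allowed → nullable.

review_id, score, rate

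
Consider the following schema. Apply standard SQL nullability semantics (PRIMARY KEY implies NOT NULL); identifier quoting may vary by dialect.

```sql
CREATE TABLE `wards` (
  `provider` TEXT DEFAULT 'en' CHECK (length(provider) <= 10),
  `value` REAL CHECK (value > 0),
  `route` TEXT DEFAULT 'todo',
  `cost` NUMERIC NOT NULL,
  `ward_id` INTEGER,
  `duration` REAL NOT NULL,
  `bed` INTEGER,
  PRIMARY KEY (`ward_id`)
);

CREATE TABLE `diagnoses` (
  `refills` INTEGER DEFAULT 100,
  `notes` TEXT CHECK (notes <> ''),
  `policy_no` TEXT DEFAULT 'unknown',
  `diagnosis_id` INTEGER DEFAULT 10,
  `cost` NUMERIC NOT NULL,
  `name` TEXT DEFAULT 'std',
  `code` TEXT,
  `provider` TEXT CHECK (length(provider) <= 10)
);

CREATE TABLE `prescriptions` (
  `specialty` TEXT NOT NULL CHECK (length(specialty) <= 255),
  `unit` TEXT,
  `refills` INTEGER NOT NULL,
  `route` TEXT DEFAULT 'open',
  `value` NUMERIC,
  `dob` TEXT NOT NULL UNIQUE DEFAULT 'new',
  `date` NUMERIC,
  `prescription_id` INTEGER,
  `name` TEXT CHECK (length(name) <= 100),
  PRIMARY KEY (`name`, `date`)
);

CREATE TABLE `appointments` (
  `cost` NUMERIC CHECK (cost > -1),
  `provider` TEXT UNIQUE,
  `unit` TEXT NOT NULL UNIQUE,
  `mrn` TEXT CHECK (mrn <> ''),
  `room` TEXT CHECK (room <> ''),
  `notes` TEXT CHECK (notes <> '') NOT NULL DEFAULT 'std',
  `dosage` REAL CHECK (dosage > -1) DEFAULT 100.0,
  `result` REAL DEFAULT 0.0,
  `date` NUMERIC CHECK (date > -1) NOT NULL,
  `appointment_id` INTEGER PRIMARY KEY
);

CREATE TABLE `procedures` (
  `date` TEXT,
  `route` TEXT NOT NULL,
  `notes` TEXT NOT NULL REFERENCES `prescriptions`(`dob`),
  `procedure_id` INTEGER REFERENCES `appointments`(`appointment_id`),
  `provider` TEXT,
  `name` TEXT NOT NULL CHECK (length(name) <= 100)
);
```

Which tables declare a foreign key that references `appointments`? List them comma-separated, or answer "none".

procedures

- procedures.procedure_id references appointments(appointment_id).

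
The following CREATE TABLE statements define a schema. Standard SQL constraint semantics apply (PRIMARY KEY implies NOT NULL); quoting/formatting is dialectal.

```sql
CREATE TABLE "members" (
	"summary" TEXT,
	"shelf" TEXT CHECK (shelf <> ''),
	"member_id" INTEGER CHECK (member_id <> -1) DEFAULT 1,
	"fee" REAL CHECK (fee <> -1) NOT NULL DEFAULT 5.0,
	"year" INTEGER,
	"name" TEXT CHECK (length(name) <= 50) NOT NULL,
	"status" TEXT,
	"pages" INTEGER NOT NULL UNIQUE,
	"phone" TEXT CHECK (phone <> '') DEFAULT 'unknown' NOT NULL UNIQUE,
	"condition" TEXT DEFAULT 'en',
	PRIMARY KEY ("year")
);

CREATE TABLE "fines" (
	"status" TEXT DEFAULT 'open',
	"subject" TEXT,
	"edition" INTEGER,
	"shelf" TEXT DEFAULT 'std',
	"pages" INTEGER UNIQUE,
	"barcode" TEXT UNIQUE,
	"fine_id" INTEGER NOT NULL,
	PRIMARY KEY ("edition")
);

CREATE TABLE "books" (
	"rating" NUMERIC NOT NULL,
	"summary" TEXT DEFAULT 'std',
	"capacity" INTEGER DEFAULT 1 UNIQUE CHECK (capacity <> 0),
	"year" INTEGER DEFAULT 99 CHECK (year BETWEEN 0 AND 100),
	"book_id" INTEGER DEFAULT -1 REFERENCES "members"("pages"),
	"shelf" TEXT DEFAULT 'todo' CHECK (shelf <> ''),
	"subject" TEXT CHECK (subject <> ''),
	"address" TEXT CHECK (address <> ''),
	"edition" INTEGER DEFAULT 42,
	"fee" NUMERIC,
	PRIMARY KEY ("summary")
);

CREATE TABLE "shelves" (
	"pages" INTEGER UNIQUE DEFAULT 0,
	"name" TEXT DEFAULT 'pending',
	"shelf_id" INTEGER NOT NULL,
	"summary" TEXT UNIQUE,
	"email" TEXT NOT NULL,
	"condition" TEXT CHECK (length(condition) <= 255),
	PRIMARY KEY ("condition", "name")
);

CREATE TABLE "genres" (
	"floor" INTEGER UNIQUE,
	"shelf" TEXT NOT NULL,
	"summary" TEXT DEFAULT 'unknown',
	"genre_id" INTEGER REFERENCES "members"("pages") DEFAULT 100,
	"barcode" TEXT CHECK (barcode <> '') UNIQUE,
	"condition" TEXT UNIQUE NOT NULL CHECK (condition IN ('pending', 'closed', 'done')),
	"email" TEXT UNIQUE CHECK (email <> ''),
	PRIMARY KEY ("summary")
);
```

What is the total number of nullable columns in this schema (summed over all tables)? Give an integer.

members: 5 nullable (summary, shelf, member_id, status, condition — PK (year) and explicit NOT NULL columns excluded).
fines: 5 nullable (status, subject, shelf, pages, barcode — PK (edition) and explicit NOT NULL columns excluded).
books: 8 nullable (capacity, year, book_id, shelf, subject, address, edition, fee — PK (summary) and explicit NOT NULL columns excluded).
shelves: 2 nullable (pages, summary — PK (condition, name) and explicit NOT NULL columns excluded).
genres: 4 nullable (floor, genre_id, barcode, email — PK (summary) and explicit NOT NULL columns excluded).
Total: 5 + 5 + 8 + 2 + 4 = 24.

24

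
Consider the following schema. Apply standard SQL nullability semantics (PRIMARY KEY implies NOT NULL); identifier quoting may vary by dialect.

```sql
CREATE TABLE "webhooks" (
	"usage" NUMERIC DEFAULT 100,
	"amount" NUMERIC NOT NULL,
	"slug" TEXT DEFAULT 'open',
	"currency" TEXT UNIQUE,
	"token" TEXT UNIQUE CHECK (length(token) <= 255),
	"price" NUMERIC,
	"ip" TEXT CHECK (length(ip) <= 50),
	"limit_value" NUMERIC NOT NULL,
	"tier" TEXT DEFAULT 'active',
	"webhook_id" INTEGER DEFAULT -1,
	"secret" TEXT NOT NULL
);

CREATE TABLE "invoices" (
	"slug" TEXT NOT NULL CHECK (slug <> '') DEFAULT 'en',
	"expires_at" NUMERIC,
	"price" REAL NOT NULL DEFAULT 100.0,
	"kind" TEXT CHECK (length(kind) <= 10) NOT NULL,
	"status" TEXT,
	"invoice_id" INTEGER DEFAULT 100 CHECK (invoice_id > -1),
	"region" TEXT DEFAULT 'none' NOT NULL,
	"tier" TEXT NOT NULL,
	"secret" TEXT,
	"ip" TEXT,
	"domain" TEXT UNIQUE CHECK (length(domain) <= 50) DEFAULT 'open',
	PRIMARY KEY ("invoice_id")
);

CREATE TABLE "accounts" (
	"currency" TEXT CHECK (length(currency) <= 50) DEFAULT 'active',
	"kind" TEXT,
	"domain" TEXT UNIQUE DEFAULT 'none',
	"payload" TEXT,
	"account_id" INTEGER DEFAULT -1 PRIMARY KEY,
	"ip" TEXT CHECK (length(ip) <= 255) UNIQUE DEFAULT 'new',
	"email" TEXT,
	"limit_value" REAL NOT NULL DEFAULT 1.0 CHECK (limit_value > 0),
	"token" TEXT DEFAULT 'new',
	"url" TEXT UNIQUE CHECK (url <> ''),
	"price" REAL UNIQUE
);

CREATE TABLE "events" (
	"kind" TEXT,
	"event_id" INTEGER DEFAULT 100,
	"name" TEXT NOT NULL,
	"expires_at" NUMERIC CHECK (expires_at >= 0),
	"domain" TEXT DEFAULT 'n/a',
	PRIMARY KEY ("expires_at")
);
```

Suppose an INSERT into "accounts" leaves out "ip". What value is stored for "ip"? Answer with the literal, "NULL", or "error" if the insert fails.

'new'

ip has an explicit DEFAULT 'new'.
When the column is omitted from an INSERT, that default is used.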